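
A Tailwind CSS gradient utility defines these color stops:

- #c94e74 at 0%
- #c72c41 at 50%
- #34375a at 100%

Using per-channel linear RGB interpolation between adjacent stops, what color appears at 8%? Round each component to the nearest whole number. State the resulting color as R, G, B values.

(201, 73, 108)

8% lies between the 0% and 50% stops, so the local fraction is t = (8 − 0)/(50 − 0) = 8/50 ≈ 0.16.
#c94e74 → (201, 78, 116); #c72c41 → (199, 44, 65).
R = 201 + 0.16 × (199 − 201) = 200.68 → 201
G = 78 + 0.16 × (44 − 78) = 72.56 → 73
B = 116 + 0.16 × (65 − 116) = 107.84 → 108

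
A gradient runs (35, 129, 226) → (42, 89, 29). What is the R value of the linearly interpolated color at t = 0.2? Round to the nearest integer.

36

R = 35 + 0.2 × (42 − 35) = 36.4 → 36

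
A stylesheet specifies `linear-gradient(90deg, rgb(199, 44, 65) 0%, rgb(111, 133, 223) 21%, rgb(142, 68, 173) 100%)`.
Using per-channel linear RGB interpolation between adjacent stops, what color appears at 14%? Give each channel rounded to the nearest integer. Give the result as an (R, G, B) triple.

14% lies between the 0% and 21% stops, so the local fraction is t = (14 − 0)/(21 − 0) = 14/21 ≈ 0.6667.
R = 199 + 0.6667 × (111 − 199) = 140.33 → 140
G = 44 + 0.6667 × (133 − 44) = 103.336 → 103
B = 65 + 0.6667 × (223 − 65) = 170.339 → 170

(140, 103, 170)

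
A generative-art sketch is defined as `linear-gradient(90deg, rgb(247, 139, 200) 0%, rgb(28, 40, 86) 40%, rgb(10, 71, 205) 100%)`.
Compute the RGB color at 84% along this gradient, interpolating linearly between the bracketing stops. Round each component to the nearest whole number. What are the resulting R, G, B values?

84% lies between the 40% and 100% stops, so the local fraction is t = (84 − 40)/(100 − 40) = 44/60 ≈ 0.7333.
R = 28 + 0.7333 × (10 − 28) = 14.801 → 15
G = 40 + 0.7333 × (71 − 40) = 62.732 → 63
B = 86 + 0.7333 × (205 − 86) = 173.263 → 173

(15, 63, 173)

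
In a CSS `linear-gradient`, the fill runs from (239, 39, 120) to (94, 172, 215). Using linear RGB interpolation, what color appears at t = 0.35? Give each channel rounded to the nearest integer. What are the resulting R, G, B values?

R = 239 + 0.35 × (94 − 239) = 239 + 0.35 × -145 = 188.25 → 188
G = 39 + 0.35 × (172 − 39) = 39 + 0.35 × 133 = 85.55 → 86
B = 120 + 0.35 × (215 − 120) = 120 + 0.35 × 95 = 153.25 → 153
So the blended color is (188, 86, 153), about #bc5699.

(188, 86, 153)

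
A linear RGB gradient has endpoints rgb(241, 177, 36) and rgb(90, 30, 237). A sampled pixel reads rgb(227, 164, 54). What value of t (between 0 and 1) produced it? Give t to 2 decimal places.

Invert the lerp on the B channel (largest span, 201): t = (54 − 36) / (237 − 36) = 18/201 = 0.089552.
Check on R: (227 − 241)/(90 − 241) = 0.09272 ✓

0.09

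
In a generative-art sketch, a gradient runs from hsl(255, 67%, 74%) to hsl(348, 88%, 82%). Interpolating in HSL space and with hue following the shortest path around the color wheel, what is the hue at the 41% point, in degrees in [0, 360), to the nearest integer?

293

Hue arc: Δh = 348 − 255 = 93° (|Δh| ≤ 180, already the shorter path).
H = 255 + 0.41 × (93) = 293.13 → 293°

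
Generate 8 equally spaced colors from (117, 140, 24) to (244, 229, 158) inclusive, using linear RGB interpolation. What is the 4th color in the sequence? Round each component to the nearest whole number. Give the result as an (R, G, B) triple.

With 8 swatches and endpoints inclusive, swatch 4 sits at t = (4 − 1)/(8 − 1) = 3/7 ≈ 0.4286.
R = 117 + 0.4286 × (244 − 117) = 171.432 → 171
G = 140 + 0.4286 × (229 − 140) = 178.145 → 178
B = 24 + 0.4286 × (158 − 24) = 81.432 → 81

(171, 178, 81)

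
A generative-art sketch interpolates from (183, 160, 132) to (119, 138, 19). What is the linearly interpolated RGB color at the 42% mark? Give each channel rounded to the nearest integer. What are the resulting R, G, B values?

42% corresponds to t = 0.42.
R = 183 + 0.42 × (119 − 183) = 183 + 0.42 × -64 = 156.12 → 156
G = 160 + 0.42 × (138 − 160) = 160 + 0.42 × -22 = 150.76 → 151
B = 132 + 0.42 × (19 − 132) = 132 + 0.42 × -113 = 84.54 → 85
So the blended color is (156, 151, 85), about #9c9755.

(156, 151, 85)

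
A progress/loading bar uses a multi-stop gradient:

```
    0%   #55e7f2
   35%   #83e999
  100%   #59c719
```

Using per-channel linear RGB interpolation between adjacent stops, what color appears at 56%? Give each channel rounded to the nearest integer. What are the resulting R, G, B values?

(117, 222, 112)

56% lies between the 35% and 100% stops, so the local fraction is t = (56 − 35)/(100 − 35) = 21/65 ≈ 0.3231.
#83e999 → (131, 233, 153); #59c719 → (89, 199, 25).
R = 131 + 0.3231 × (89 − 131) = 117.43 → 117
G = 233 + 0.3231 × (199 − 233) = 222.015 → 222
B = 153 + 0.3231 × (25 − 153) = 111.643 → 112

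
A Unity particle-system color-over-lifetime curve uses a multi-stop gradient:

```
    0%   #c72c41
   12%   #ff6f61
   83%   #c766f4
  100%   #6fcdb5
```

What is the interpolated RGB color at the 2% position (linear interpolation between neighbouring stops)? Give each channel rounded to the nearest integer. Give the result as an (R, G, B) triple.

2% lies between the 0% and 12% stops, so the local fraction is t = (2 − 0)/(12 − 0) = 2/12 ≈ 0.1667.
#c72c41 → (199, 44, 65); #ff6f61 → (255, 111, 97).
R = 199 + 0.1667 × (255 − 199) = 208.335 → 208
G = 44 + 0.1667 × (111 − 44) = 55.169 → 55
B = 65 + 0.1667 × (97 − 65) = 70.334 → 70

(208, 55, 70)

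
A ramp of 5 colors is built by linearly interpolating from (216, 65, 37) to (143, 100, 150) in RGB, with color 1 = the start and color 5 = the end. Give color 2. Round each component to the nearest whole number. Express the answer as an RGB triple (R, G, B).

With 5 swatches and endpoints inclusive, swatch 2 sits at t = (2 − 1)/(5 − 1) = 1/4 ≈ 0.25.
R = 216 + 0.25 × (143 − 216) = 197.75 → 198
G = 65 + 0.25 × (100 − 65) = 73.75 → 74
B = 37 + 0.25 × (150 − 37) = 65.25 → 65

(198, 74, 65)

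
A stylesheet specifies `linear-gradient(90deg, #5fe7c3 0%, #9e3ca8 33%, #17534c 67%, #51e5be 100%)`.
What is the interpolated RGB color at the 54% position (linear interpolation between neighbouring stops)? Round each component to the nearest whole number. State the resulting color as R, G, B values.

(75, 74, 111)

54% lies between the 33% and 67% stops, so the local fraction is t = (54 − 33)/(67 − 33) = 21/34 ≈ 0.6176.
#9e3ca8 → (158, 60, 168); #17534c → (23, 83, 76).
R = 158 + 0.6176 × (23 − 158) = 74.624 → 75
G = 60 + 0.6176 × (83 − 60) = 74.205 → 74
B = 168 + 0.6176 × (76 − 168) = 111.181 → 111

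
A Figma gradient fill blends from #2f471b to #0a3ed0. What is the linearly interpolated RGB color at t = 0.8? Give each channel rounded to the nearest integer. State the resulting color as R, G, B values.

(17, 64, 172)

#2f471b → (47, 71, 27); #0a3ed0 → (10, 62, 208).
R = 47 + 0.8 × (10 − 47) = 47 + 0.8 × -37 = 17.4 → 17
G = 71 + 0.8 × (62 − 71) = 71 + 0.8 × -9 = 63.8 → 64
B = 27 + 0.8 × (208 − 27) = 27 + 0.8 × 181 = 171.8 → 172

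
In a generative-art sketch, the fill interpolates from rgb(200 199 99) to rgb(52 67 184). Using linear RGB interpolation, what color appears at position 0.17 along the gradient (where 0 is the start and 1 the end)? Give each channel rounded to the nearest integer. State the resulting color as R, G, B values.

(175, 177, 113)

R = 200 + 0.17 × (52 − 200) = 200 + 0.17 × -148 = 174.84 → 175
G = 199 + 0.17 × (67 − 199) = 199 + 0.17 × -132 = 176.56 → 177
B = 99 + 0.17 × (184 − 99) = 99 + 0.17 × 85 = 113.45 → 113
So the blended color is (175, 177, 113), about #afb171.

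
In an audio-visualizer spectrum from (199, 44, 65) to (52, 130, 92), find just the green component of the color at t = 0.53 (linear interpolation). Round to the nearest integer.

90

G = 44 + 0.53 × (130 − 44) = 89.58 → 90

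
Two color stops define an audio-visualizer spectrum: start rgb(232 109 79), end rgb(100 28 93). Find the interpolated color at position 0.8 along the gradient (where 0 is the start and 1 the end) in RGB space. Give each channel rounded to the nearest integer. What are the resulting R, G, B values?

R = 232 + 0.8 × (100 − 232) = 232 + 0.8 × -132 = 126.4 → 126
G = 109 + 0.8 × (28 − 109) = 109 + 0.8 × -81 = 44.2 → 44
B = 79 + 0.8 × (93 − 79) = 79 + 0.8 × 14 = 90.2 → 90
So the blended color is (126, 44, 90), about #7e2c5a.

(126, 44, 90)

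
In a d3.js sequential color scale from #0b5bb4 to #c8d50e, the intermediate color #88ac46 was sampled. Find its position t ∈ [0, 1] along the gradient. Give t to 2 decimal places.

Invert the lerp on the R channel (largest span, 189): t = (136 − 11) / (200 − 11) = 125/189 = 0.66138.
Check on G: (172 − 91)/(213 − 91) = 0.6639 ✓

0.66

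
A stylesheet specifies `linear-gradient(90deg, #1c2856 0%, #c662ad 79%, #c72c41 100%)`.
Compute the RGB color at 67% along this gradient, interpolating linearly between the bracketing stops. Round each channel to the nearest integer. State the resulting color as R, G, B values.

(172, 89, 160)

67% lies between the 0% and 79% stops, so the local fraction is t = (67 − 0)/(79 − 0) = 67/79 ≈ 0.8481.
#1c2856 → (28, 40, 86); #c662ad → (198, 98, 173).
R = 28 + 0.8481 × (198 − 28) = 172.177 → 172
G = 40 + 0.8481 × (98 − 40) = 89.19 → 89
B = 86 + 0.8481 × (173 − 86) = 159.785 → 160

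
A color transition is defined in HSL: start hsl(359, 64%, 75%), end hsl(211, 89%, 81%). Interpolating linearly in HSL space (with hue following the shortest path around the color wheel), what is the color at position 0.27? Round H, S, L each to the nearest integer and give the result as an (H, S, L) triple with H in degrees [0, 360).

(319, 71, 77)

Hue arc: Δh = 211 − 359 = -148° (|Δh| ≤ 180, already the shorter path).
H = 359 + 0.27 × (-148) = 319.04 → 319°
S = 64 + 0.27 × (89 − 64) = 70.75 → 71%
L = 75 + 0.27 × (81 − 75) = 76.62 → 77%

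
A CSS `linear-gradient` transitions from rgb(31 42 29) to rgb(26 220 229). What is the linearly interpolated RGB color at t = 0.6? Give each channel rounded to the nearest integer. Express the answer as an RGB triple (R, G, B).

R = 31 + 0.6 × (26 − 31) = 31 + 0.6 × -5 = 28 → 28
G = 42 + 0.6 × (220 − 42) = 42 + 0.6 × 178 = 148.8 → 149
B = 29 + 0.6 × (229 − 29) = 29 + 0.6 × 200 = 149 → 149

(28, 149, 149)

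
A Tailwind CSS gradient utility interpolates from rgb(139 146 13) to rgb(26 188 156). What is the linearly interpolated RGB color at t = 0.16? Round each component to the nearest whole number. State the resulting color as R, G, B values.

R = 139 + 0.16 × (26 − 139) = 139 + 0.16 × -113 = 120.92 → 121
G = 146 + 0.16 × (188 − 146) = 146 + 0.16 × 42 = 152.72 → 153
B = 13 + 0.16 × (156 − 13) = 13 + 0.16 × 143 = 35.88 → 36
So the blended color is (121, 153, 36), about #799924.

(121, 153, 36)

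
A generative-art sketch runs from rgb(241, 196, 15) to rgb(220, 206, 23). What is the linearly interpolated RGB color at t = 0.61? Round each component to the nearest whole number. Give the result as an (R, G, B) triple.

R = 241 + 0.61 × (220 − 241) = 241 + 0.61 × -21 = 228.19 → 228
G = 196 + 0.61 × (206 − 196) = 196 + 0.61 × 10 = 202.1 → 202
B = 15 + 0.61 × (23 − 15) = 15 + 0.61 × 8 = 19.88 → 20

(228, 202, 20)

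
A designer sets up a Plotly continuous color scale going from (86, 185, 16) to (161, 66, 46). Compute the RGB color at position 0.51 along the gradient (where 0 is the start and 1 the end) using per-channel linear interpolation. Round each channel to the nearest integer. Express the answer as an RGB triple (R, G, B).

(124, 124, 31)

R = 86 + 0.51 × (161 − 86) = 86 + 0.51 × 75 = 124.25 → 124
G = 185 + 0.51 × (66 − 185) = 185 + 0.51 × -119 = 124.31 → 124
B = 16 + 0.51 × (46 − 16) = 16 + 0.51 × 30 = 31.3 → 31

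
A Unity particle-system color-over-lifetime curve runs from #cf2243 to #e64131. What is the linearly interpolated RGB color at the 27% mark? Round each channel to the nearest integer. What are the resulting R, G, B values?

(213, 42, 62)

#cf2243 → (207, 34, 67); #e64131 → (230, 65, 49).
27% corresponds to t = 0.27.
R = 207 + 0.27 × (230 − 207) = 207 + 0.27 × 23 = 213.21 → 213
G = 34 + 0.27 × (65 − 34) = 34 + 0.27 × 31 = 42.37 → 42
B = 67 + 0.27 × (49 − 67) = 67 + 0.27 × -18 = 62.14 → 62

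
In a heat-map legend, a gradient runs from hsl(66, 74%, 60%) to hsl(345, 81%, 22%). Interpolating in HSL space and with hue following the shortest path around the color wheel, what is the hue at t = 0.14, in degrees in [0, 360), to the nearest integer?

55

Hue: 345 − 66 = 279°, but |279| > 180 so the shorter arc goes the other way: Δh = 279 − 360 = -81°.
H = 66 + 0.14 × (-81) = 54.66 → 55°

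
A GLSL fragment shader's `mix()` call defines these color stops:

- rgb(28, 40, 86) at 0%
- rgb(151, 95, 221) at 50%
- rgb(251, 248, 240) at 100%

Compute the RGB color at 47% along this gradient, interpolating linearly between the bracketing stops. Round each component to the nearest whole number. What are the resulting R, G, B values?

47% lies between the 0% and 50% stops, so the local fraction is t = (47 − 0)/(50 − 0) = 47/50 ≈ 0.94.
R = 28 + 0.94 × (151 − 28) = 143.62 → 144
G = 40 + 0.94 × (95 − 40) = 91.7 → 92
B = 86 + 0.94 × (221 − 86) = 212.9 → 213

(144, 92, 213)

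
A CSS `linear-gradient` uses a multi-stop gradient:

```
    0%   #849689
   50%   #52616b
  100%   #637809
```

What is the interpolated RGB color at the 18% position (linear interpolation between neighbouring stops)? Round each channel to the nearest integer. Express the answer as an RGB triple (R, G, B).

18% lies between the 0% and 50% stops, so the local fraction is t = (18 − 0)/(50 − 0) = 18/50 ≈ 0.36.
#849689 → (132, 150, 137); #52616b → (82, 97, 107).
R = 132 + 0.36 × (82 − 132) = 114 → 114
G = 150 + 0.36 × (97 − 150) = 130.92 → 131
B = 137 + 0.36 × (107 − 137) = 126.2 → 126

(114, 131, 126)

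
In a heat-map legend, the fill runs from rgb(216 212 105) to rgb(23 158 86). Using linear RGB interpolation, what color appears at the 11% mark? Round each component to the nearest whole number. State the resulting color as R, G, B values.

(195, 206, 103)

11% corresponds to t = 0.11.
R = 216 + 0.11 × (23 − 216) = 216 + 0.11 × -193 = 194.77 → 195
G = 212 + 0.11 × (158 − 212) = 212 + 0.11 × -54 = 206.06 → 206
B = 105 + 0.11 × (86 − 105) = 105 + 0.11 × -19 = 102.91 → 103
So the blended color is (195, 206, 103), about #c3ce67.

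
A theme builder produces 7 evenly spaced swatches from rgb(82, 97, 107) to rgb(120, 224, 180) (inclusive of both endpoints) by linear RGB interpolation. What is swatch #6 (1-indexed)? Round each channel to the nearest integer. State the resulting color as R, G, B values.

(114, 203, 168)

With 7 swatches and endpoints inclusive, swatch 6 sits at t = (6 − 1)/(7 − 1) = 5/6 ≈ 0.8333.
R = 82 + 0.8333 × (120 − 82) = 113.665 → 114
G = 97 + 0.8333 × (224 − 97) = 202.829 → 203
B = 107 + 0.8333 × (180 − 107) = 167.831 → 168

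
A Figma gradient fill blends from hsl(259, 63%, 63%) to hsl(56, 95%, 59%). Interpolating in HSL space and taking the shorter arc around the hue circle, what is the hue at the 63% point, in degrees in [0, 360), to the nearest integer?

Hue: 56 − 259 = -203°, but |-203| > 180 so the shorter arc goes the other way: Δh = -203 + 360 = 157°.
H = 259 + 0.63 × (157) = 357.91 → 358°

358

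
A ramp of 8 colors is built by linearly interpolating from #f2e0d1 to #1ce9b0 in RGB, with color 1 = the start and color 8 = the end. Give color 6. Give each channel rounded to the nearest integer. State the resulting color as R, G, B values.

(89, 230, 185)

With 8 swatches and endpoints inclusive, swatch 6 sits at t = (6 − 1)/(8 − 1) = 5/7 ≈ 0.7143.
#f2e0d1 → (242, 224, 209); #1ce9b0 → (28, 233, 176).
R = 242 + 0.7143 × (28 − 242) = 89.14 → 89
G = 224 + 0.7143 × (233 − 224) = 230.429 → 230
B = 209 + 0.7143 × (176 − 209) = 185.428 → 185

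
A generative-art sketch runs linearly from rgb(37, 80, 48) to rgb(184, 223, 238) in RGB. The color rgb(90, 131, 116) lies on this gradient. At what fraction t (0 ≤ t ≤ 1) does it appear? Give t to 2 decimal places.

Invert the lerp on the B channel (largest span, 190): t = (116 − 48) / (238 − 48) = 68/190 = 0.35789.
Check on R: (90 − 37)/(184 − 37) = 0.3605 ✓

0.36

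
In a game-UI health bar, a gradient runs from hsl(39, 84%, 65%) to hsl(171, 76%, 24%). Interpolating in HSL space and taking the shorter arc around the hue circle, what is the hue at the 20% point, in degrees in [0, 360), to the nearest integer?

Hue arc: Δh = 171 − 39 = 132° (|Δh| ≤ 180, already the shorter path).
H = 39 + 0.2 × (132) = 65.4 → 65°

65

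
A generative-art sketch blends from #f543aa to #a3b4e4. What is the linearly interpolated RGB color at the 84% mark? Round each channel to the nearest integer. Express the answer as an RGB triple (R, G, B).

#f543aa → (245, 67, 170); #a3b4e4 → (163, 180, 228).
84% corresponds to t = 0.84.
R = 245 + 0.84 × (163 − 245) = 245 + 0.84 × -82 = 176.12 → 176
G = 67 + 0.84 × (180 − 67) = 67 + 0.84 × 113 = 161.92 → 162
B = 170 + 0.84 × (228 − 170) = 170 + 0.84 × 58 = 218.72 → 219
So the blended color is (176, 162, 219), about #b0a2db.

(176, 162, 219)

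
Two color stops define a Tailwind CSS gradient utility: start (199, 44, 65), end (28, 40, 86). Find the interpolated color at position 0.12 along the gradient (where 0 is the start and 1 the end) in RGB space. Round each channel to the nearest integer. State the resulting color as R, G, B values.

(178, 44, 68)

R = 199 + 0.12 × (28 − 199) = 199 + 0.12 × -171 = 178.48 → 178
G = 44 + 0.12 × (40 − 44) = 44 + 0.12 × -4 = 43.52 → 44
B = 65 + 0.12 × (86 − 65) = 65 + 0.12 × 21 = 67.52 → 68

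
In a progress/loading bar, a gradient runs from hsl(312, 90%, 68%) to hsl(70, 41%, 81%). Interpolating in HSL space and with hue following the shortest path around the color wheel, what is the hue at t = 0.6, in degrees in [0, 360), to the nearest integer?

Hue: 70 − 312 = -242°, but |-242| > 180 so the shorter arc goes the other way: Δh = -242 + 360 = 118°.
H = 312 + 0.6 × (118) = 382.8 → 383 → 383 mod 360 = 23°

23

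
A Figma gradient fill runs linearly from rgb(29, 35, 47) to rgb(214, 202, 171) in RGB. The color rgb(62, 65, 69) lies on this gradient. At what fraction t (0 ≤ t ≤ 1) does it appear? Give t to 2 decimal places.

0.18

Invert the lerp on the R channel (largest span, 185): t = (62 − 29) / (214 − 29) = 33/185 = 0.17838.
Check on G: (65 − 35)/(202 − 35) = 0.1796 ✓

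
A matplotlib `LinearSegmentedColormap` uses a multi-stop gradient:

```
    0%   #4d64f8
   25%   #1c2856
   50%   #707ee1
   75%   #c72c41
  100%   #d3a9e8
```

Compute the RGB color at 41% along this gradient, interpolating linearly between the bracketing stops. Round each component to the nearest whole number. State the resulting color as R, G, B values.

(82, 95, 175)

41% lies between the 25% and 50% stops, so the local fraction is t = (41 − 25)/(50 − 25) = 16/25 ≈ 0.64.
#1c2856 → (28, 40, 86); #707ee1 → (112, 126, 225).
R = 28 + 0.64 × (112 − 28) = 81.76 → 82
G = 40 + 0.64 × (126 − 40) = 95.04 → 95
B = 86 + 0.64 × (225 − 86) = 174.96 → 175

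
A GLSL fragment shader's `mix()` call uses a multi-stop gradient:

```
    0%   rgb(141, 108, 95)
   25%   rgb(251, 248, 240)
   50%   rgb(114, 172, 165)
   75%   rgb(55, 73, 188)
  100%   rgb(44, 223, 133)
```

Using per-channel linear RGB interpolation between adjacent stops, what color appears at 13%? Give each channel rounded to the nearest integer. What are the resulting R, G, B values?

13% lies between the 0% and 25% stops, so the local fraction is t = (13 − 0)/(25 − 0) = 13/25 ≈ 0.52.
R = 141 + 0.52 × (251 − 141) = 198.2 → 198
G = 108 + 0.52 × (248 − 108) = 180.8 → 181
B = 95 + 0.52 × (240 − 95) = 170.4 → 170

(198, 181, 170)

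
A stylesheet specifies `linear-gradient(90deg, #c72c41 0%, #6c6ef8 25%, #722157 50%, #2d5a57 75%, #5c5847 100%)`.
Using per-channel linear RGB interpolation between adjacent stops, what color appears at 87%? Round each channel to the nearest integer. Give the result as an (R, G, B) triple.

87% lies between the 75% and 100% stops, so the local fraction is t = (87 − 75)/(100 − 75) = 12/25 ≈ 0.48.
#2d5a57 → (45, 90, 87); #5c5847 → (92, 88, 71).
R = 45 + 0.48 × (92 − 45) = 67.56 → 68
G = 90 + 0.48 × (88 − 90) = 89.04 → 89
B = 87 + 0.48 × (71 − 87) = 79.32 → 79

(68, 89, 79)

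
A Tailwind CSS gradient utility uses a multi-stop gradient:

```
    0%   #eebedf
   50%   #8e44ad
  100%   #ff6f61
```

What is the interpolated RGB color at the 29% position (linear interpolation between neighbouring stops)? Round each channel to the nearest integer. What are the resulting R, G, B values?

(182, 119, 194)

29% lies between the 0% and 50% stops, so the local fraction is t = (29 − 0)/(50 − 0) = 29/50 ≈ 0.58.
#eebedf → (238, 190, 223); #8e44ad → (142, 68, 173).
R = 238 + 0.58 × (142 − 238) = 182.32 → 182
G = 190 + 0.58 × (68 − 190) = 119.24 → 119
B = 223 + 0.58 × (173 − 223) = 194 → 194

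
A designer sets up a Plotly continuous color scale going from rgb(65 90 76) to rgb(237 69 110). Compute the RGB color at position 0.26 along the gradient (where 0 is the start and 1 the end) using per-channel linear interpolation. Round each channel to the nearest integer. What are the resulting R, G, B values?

R = 65 + 0.26 × (237 − 65) = 65 + 0.26 × 172 = 109.72 → 110
G = 90 + 0.26 × (69 − 90) = 90 + 0.26 × -21 = 84.54 → 85
B = 76 + 0.26 × (110 − 76) = 76 + 0.26 × 34 = 84.84 → 85

(110, 85, 85)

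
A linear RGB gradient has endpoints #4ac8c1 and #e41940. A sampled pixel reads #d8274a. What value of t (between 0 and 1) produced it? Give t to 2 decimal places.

0.92

Invert the lerp on the G channel (largest span, 175): t = (39 − 200) / (25 − 200) = -161/-175 = 0.92.
Check on R: (216 − 74)/(228 − 74) = 0.9221 ✓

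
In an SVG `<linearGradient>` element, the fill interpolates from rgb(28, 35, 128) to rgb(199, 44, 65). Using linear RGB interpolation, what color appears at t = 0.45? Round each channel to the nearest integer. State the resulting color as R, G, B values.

R = 28 + 0.45 × (199 − 28) = 28 + 0.45 × 171 = 104.95 → 105
G = 35 + 0.45 × (44 − 35) = 35 + 0.45 × 9 = 39.05 → 39
B = 128 + 0.45 × (65 − 128) = 128 + 0.45 × -63 = 99.65 → 100

(105, 39, 100)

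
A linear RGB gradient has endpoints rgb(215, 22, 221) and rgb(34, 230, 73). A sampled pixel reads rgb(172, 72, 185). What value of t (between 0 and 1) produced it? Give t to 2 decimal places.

Invert the lerp on the G channel (largest span, 208): t = (72 − 22) / (230 − 22) = 50/208 = 0.24038.
Check on R: (172 − 215)/(34 − 215) = 0.2376 ✓

0.24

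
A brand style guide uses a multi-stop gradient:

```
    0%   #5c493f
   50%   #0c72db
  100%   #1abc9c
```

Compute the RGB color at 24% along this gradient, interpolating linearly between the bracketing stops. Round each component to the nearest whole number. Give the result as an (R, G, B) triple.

(54, 93, 138)

24% lies between the 0% and 50% stops, so the local fraction is t = (24 − 0)/(50 − 0) = 24/50 ≈ 0.48.
#5c493f → (92, 73, 63); #0c72db → (12, 114, 219).
R = 92 + 0.48 × (12 − 92) = 53.6 → 54
G = 73 + 0.48 × (114 − 73) = 92.68 → 93
B = 63 + 0.48 × (219 − 63) = 137.88 → 138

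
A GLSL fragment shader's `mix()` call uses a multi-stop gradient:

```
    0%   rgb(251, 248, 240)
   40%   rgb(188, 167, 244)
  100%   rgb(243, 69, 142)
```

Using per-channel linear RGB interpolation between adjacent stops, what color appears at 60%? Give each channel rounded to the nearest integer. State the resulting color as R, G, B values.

(206, 134, 210)

60% lies between the 40% and 100% stops, so the local fraction is t = (60 − 40)/(100 − 40) = 20/60 ≈ 0.3333.
R = 188 + 0.3333 × (243 − 188) = 206.332 → 206
G = 167 + 0.3333 × (69 − 167) = 134.337 → 134
B = 244 + 0.3333 × (142 − 244) = 210.003 → 210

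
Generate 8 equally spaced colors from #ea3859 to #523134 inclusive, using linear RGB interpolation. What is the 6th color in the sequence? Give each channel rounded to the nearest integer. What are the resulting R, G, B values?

With 8 swatches and endpoints inclusive, swatch 6 sits at t = (6 − 1)/(8 − 1) = 5/7 ≈ 0.7143.
#ea3859 → (234, 56, 89); #523134 → (82, 49, 52).
R = 234 + 0.7143 × (82 − 234) = 125.426 → 125
G = 56 + 0.7143 × (49 − 56) = 51 → 51
B = 89 + 0.7143 × (52 − 89) = 62.571 → 63

(125, 51, 63)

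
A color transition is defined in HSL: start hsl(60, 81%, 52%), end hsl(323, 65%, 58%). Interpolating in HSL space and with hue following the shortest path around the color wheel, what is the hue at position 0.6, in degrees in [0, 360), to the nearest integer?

Hue: 323 − 60 = 263°, but |263| > 180 so the shorter arc goes the other way: Δh = 263 − 360 = -97°.
H = 60 + 0.6 × (-97) = 1.8 → 2°

2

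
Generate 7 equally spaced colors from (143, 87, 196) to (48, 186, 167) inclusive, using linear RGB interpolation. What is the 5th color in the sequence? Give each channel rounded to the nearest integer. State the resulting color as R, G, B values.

With 7 swatches and endpoints inclusive, swatch 5 sits at t = (5 − 1)/(7 − 1) = 4/6 ≈ 0.6667.
R = 143 + 0.6667 × (48 − 143) = 79.663 → 80
G = 87 + 0.6667 × (186 − 87) = 153.003 → 153
B = 196 + 0.6667 × (167 − 196) = 176.666 → 177

(80, 153, 177)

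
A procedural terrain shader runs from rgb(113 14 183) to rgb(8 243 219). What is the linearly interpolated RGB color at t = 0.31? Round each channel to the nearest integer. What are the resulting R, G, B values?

(80, 85, 194)

R = 113 + 0.31 × (8 − 113) = 113 + 0.31 × -105 = 80.45 → 80
G = 14 + 0.31 × (243 − 14) = 14 + 0.31 × 229 = 84.99 → 85
B = 183 + 0.31 × (219 − 183) = 183 + 0.31 × 36 = 194.16 → 194
So the blended color is (80, 85, 194), about #5055c2.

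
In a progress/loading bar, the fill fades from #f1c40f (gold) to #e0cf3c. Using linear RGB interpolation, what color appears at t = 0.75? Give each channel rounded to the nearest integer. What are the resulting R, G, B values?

#f1c40f → (241, 196, 15); #e0cf3c → (224, 207, 60).
R = 241 + 0.75 × (224 − 241) = 241 + 0.75 × -17 = 228.25 → 228
G = 196 + 0.75 × (207 − 196) = 196 + 0.75 × 11 = 204.25 → 204
B = 15 + 0.75 × (60 − 15) = 15 + 0.75 × 45 = 48.75 → 49

(228, 204, 49)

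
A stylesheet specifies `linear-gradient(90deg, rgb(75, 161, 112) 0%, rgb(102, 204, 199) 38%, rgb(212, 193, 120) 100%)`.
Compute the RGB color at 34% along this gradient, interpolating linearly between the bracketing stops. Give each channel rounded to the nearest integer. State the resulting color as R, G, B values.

34% lies between the 0% and 38% stops, so the local fraction is t = (34 − 0)/(38 − 0) = 34/38 ≈ 0.8947.
R = 75 + 0.8947 × (102 − 75) = 99.157 → 99
G = 161 + 0.8947 × (204 − 161) = 199.472 → 199
B = 112 + 0.8947 × (199 − 112) = 189.839 → 190

(99, 199, 190)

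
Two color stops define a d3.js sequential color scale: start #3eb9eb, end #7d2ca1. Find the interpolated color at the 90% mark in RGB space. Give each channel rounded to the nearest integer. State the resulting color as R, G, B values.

(119, 58, 168)

#3eb9eb → (62, 185, 235); #7d2ca1 → (125, 44, 161).
90% corresponds to t = 0.9.
R = 62 + 0.9 × (125 − 62) = 62 + 0.9 × 63 = 118.7 → 119
G = 185 + 0.9 × (44 − 185) = 185 + 0.9 × -141 = 58.1 → 58
B = 235 + 0.9 × (161 − 235) = 235 + 0.9 × -74 = 168.4 → 168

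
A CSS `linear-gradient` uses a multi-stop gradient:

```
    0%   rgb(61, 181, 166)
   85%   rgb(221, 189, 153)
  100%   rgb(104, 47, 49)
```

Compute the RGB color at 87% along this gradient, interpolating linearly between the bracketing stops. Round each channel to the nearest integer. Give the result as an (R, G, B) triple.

87% lies between the 85% and 100% stops, so the local fraction is t = (87 − 85)/(100 − 85) = 2/15 ≈ 0.1333.
R = 221 + 0.1333 × (104 − 221) = 205.404 → 205
G = 189 + 0.1333 × (47 − 189) = 170.071 → 170
B = 153 + 0.1333 × (49 − 153) = 139.137 → 139

(205, 170, 139)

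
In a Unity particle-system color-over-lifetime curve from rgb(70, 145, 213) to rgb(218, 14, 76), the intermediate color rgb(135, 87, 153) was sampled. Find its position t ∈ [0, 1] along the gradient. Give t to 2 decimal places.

Invert the lerp on the R channel (largest span, 148): t = (135 − 70) / (218 − 70) = 65/148 = 0.43919.
Check on G: (87 − 145)/(14 − 145) = 0.4427 ✓

0.44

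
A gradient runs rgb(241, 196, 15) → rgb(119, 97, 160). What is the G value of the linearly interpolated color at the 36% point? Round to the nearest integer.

G = 196 + 0.36 × (97 − 196) = 160.36 → 160

160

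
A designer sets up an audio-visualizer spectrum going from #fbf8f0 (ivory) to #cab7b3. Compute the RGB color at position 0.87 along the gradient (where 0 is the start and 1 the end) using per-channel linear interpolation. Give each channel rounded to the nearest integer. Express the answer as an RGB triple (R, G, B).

#fbf8f0 → (251, 248, 240); #cab7b3 → (202, 183, 179).
R = 251 + 0.87 × (202 − 251) = 251 + 0.87 × -49 = 208.37 → 208
G = 248 + 0.87 × (183 − 248) = 248 + 0.87 × -65 = 191.45 → 191
B = 240 + 0.87 × (179 − 240) = 240 + 0.87 × -61 = 186.93 → 187
So the blended color is (208, 191, 187), about #d0bfbb.

(208, 191, 187)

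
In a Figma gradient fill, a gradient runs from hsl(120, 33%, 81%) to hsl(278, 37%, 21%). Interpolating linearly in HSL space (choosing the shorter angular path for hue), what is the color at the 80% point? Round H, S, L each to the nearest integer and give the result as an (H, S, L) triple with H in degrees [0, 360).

(246, 36, 33)

Hue arc: Δh = 278 − 120 = 158° (|Δh| ≤ 180, already the shorter path).
H = 120 + 0.8 × (158) = 246.4 → 246°
S = 33 + 0.8 × (37 − 33) = 36.2 → 36%
L = 81 + 0.8 × (21 − 81) = 33 → 33%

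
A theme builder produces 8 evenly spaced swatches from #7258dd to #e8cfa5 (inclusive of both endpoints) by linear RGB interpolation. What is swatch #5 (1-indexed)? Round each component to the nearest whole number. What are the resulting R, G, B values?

With 8 swatches and endpoints inclusive, swatch 5 sits at t = (5 − 1)/(8 − 1) = 4/7 ≈ 0.5714.
#7258dd → (114, 88, 221); #e8cfa5 → (232, 207, 165).
R = 114 + 0.5714 × (232 − 114) = 181.425 → 181
G = 88 + 0.5714 × (207 − 88) = 155.997 → 156
B = 221 + 0.5714 × (165 − 221) = 189.002 → 189

(181, 156, 189)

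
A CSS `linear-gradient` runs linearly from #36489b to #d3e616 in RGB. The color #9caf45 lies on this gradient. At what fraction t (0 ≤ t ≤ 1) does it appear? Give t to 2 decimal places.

Invert the lerp on the G channel (largest span, 158): t = (175 − 72) / (230 − 72) = 103/158 = 0.6519.
Check on R: (156 − 54)/(211 − 54) = 0.6497 ✓

0.65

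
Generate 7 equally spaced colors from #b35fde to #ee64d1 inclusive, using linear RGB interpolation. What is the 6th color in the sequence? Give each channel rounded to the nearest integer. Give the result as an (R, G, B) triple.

With 7 swatches and endpoints inclusive, swatch 6 sits at t = (6 − 1)/(7 − 1) = 5/6 ≈ 0.8333.
#b35fde → (179, 95, 222); #ee64d1 → (238, 100, 209).
R = 179 + 0.8333 × (238 − 179) = 228.165 → 228
G = 95 + 0.8333 × (100 − 95) = 99.166 → 99
B = 222 + 0.8333 × (209 − 222) = 211.167 → 211

(228, 99, 211)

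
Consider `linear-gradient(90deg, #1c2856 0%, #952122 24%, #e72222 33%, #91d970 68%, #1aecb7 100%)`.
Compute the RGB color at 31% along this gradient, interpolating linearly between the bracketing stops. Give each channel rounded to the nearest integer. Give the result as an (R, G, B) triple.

31% lies between the 24% and 33% stops, so the local fraction is t = (31 − 24)/(33 − 24) = 7/9 ≈ 0.7778.
#952122 → (149, 33, 34); #e72222 → (231, 34, 34).
R = 149 + 0.7778 × (231 − 149) = 212.78 → 213
G = 33 + 0.7778 × (34 − 33) = 33.778 → 34
B = 34 + 0.7778 × (34 − 34) = 34 → 34

(213, 34, 34)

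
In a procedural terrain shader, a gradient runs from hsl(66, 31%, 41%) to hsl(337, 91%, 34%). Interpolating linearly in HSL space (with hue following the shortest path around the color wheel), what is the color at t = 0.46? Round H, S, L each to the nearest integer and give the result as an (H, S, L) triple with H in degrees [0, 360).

Hue: 337 − 66 = 271°, but |271| > 180 so the shorter arc goes the other way: Δh = 271 − 360 = -89°.
H = 66 + 0.46 × (-89) = 25.06 → 25°
S = 31 + 0.46 × (91 − 31) = 58.6 → 59%
L = 41 + 0.46 × (34 − 41) = 37.78 → 38%

(25, 59, 38)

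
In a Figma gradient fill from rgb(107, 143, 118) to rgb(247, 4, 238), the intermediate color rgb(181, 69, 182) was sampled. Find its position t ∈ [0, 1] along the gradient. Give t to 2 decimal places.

Invert the lerp on the R channel (largest span, 140): t = (181 − 107) / (247 − 107) = 74/140 = 0.52857.
Check on G: (69 − 143)/(4 − 143) = 0.5324 ✓

0.53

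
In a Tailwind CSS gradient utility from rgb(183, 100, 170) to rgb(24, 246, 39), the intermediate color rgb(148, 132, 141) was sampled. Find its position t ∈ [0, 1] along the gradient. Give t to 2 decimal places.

Invert the lerp on the R channel (largest span, 159): t = (148 − 183) / (24 − 183) = -35/-159 = 0.22013.
Check on G: (132 − 100)/(246 − 100) = 0.2192 ✓

0.22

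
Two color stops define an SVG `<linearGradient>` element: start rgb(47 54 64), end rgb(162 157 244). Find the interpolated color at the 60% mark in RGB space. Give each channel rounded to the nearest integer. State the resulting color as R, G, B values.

60% corresponds to t = 0.6.
R = 47 + 0.6 × (162 − 47) = 47 + 0.6 × 115 = 116 → 116
G = 54 + 0.6 × (157 − 54) = 54 + 0.6 × 103 = 115.8 → 116
B = 64 + 0.6 × (244 − 64) = 64 + 0.6 × 180 = 172 → 172

(116, 116, 172)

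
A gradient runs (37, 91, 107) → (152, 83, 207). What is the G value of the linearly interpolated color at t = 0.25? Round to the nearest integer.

89

G = 91 + 0.25 × (83 − 91) = 89 → 89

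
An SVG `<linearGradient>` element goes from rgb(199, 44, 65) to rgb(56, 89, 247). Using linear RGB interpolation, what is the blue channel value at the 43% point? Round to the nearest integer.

143

B = 65 + 0.43 × (247 − 65) = 143.26 → 143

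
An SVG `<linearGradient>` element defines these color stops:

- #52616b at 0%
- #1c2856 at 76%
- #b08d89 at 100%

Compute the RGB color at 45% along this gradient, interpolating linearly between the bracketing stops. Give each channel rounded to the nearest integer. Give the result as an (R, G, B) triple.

(50, 63, 95)

45% lies between the 0% and 76% stops, so the local fraction is t = (45 − 0)/(76 − 0) = 45/76 ≈ 0.5921.
#52616b → (82, 97, 107); #1c2856 → (28, 40, 86).
R = 82 + 0.5921 × (28 − 82) = 50.027 → 50
G = 97 + 0.5921 × (40 − 97) = 63.25 → 63
B = 107 + 0.5921 × (86 − 107) = 94.566 → 95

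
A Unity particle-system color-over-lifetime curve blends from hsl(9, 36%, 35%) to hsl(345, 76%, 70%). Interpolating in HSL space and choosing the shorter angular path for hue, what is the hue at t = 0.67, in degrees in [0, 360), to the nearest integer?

Hue: 345 − 9 = 336°, but |336| > 180 so the shorter arc goes the other way: Δh = 336 − 360 = -24°.
H = 9 + 0.67 × (-24) = -7.08 → -7 → -7 mod 360 = 353°

353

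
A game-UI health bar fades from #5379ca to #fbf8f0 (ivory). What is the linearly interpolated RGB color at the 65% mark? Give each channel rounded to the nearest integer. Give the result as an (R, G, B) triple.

(192, 204, 227)

#5379ca → (83, 121, 202); #fbf8f0 → (251, 248, 240).
65% corresponds to t = 0.65.
R = 83 + 0.65 × (251 − 83) = 83 + 0.65 × 168 = 192.2 → 192
G = 121 + 0.65 × (248 − 121) = 121 + 0.65 × 127 = 203.55 → 204
B = 202 + 0.65 × (240 − 202) = 202 + 0.65 × 38 = 226.7 → 227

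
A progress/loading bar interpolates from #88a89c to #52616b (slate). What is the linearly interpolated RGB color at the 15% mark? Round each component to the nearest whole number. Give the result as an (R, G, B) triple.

#88a89c → (136, 168, 156); #52616b → (82, 97, 107).
15% corresponds to t = 0.15.
R = 136 + 0.15 × (82 − 136) = 136 + 0.15 × -54 = 127.9 → 128
G = 168 + 0.15 × (97 − 168) = 168 + 0.15 × -71 = 157.35 → 157
B = 156 + 0.15 × (107 − 156) = 156 + 0.15 × -49 = 148.65 → 149

(128, 157, 149)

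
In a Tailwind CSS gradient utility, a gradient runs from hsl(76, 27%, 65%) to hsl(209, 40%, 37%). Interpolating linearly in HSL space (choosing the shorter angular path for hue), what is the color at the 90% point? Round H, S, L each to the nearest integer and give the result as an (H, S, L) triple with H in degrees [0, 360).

(196, 39, 40)

Hue arc: Δh = 209 − 76 = 133° (|Δh| ≤ 180, already the shorter path).
H = 76 + 0.9 × (133) = 195.7 → 196°
S = 27 + 0.9 × (40 − 27) = 38.7 → 39%
L = 65 + 0.9 × (37 − 65) = 39.8 → 40%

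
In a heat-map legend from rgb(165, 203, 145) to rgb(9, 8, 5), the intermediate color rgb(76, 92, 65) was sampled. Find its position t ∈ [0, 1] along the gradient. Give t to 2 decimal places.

Invert the lerp on the G channel (largest span, 195): t = (92 − 203) / (8 − 203) = -111/-195 = 0.56923.
Check on R: (76 − 165)/(9 − 165) = 0.5705 ✓

0.57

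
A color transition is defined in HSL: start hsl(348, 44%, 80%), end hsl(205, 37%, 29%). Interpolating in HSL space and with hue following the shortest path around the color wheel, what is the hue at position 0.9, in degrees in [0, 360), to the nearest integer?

Hue arc: Δh = 205 − 348 = -143° (|Δh| ≤ 180, already the shorter path).
H = 348 + 0.9 × (-143) = 219.3 → 219°

219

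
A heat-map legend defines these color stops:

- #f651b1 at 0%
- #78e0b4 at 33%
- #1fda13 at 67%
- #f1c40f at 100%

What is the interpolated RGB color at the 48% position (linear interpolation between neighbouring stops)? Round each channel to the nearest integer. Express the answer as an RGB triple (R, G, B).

(81, 221, 109)

48% lies between the 33% and 67% stops, so the local fraction is t = (48 − 33)/(67 − 33) = 15/34 ≈ 0.4412.
#78e0b4 → (120, 224, 180); #1fda13 → (31, 218, 19).
R = 120 + 0.4412 × (31 − 120) = 80.733 → 81
G = 224 + 0.4412 × (218 − 224) = 221.353 → 221
B = 180 + 0.4412 × (19 − 180) = 108.967 → 109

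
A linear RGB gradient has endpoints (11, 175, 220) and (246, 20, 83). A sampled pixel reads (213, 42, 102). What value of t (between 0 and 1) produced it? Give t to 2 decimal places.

0.86

Invert the lerp on the R channel (largest span, 235): t = (213 − 11) / (246 − 11) = 202/235 = 0.85957.
Check on G: (42 − 175)/(20 − 175) = 0.8581 ✓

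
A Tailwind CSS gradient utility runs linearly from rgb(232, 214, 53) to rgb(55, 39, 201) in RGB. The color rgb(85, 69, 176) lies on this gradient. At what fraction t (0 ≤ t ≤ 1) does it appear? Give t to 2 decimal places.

0.83

Invert the lerp on the R channel (largest span, 177): t = (85 − 232) / (55 − 232) = -147/-177 = 0.83051.
Check on G: (69 − 214)/(39 − 214) = 0.8286 ✓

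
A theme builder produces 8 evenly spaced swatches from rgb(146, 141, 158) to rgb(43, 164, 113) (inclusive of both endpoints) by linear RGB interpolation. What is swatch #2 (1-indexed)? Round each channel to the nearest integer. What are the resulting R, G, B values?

With 8 swatches and endpoints inclusive, swatch 2 sits at t = (2 − 1)/(8 − 1) = 1/7 ≈ 0.1429.
R = 146 + 0.1429 × (43 − 146) = 131.281 → 131
G = 141 + 0.1429 × (164 − 141) = 144.287 → 144
B = 158 + 0.1429 × (113 − 158) = 151.57 → 152

(131, 144, 152)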